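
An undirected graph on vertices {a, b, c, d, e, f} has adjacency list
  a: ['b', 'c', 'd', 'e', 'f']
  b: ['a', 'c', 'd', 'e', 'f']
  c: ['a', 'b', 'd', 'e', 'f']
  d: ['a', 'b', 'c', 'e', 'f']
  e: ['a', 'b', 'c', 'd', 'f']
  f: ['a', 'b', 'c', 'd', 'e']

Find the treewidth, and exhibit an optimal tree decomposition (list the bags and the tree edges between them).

Treewidth 5.
One such decomposition:
Bags: B1 = {a, b, c, d, e, f}
Tree: (single bag)

A single bag containing all 6 vertices is trivially a valid decomposition of width 5. Conversely, {a, b, c, d, e, f} is a clique of size 6, and the vertices of any clique must share a bag in every tree decomposition; so some bag has ≥ 6 vertices and tw(G) ≥ 5. Combining the bounds, tw(G) = 5.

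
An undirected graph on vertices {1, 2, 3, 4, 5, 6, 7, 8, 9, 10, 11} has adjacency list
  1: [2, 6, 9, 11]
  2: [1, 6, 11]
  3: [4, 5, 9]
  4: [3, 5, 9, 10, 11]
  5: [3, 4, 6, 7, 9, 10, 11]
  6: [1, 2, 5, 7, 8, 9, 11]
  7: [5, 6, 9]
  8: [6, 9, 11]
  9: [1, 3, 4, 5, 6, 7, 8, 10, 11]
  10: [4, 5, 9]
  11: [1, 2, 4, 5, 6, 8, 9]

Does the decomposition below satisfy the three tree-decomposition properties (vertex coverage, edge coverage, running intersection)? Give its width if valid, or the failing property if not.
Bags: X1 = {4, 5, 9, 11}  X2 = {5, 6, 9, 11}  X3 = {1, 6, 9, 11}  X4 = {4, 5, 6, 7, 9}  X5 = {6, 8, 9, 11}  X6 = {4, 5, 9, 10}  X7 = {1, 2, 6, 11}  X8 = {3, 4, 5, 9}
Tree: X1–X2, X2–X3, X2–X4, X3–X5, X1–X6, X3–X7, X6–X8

A tree decomposition must satisfy three properties: every vertex lies in some bag; for every edge, both endpoints lie together in some bag; and for every vertex, the bags containing it form a connected subtree. Here bags containing vertex 4 are not connected in the tree, so the decomposition is invalid.

No — bags containing vertex 4 are not connected in the tree.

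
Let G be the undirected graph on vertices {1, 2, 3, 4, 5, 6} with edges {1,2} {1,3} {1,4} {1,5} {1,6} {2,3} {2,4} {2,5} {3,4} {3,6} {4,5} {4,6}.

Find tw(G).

3

A width-3 tree decomposition is:
Bags: B1 = {1, 2, 3, 4}  B2 = {1, 2, 4, 5}  B3 = {1, 3, 4, 6}
Tree: B1–B2, B1–B3
Each bag holds 4 vertices, so the decomposition has width 3, which upper-bounds the treewidth. For the lower bound, the 4 vertices {1, 2, 3, 4} are pairwise adjacent, and any tree decomposition puts a clique entirely inside one bag — forcing width ≥ 3. Combining the bounds, tw(G) = 3.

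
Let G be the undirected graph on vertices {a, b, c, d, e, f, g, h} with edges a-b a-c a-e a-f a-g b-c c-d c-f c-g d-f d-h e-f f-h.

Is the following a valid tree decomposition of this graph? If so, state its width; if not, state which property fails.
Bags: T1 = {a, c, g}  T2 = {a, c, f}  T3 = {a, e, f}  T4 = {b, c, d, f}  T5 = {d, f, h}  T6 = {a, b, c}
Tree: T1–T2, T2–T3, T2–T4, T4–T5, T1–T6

A tree decomposition must satisfy three properties: every vertex lies in some bag; for every edge, both endpoints lie together in some bag; and for every vertex, the bags containing it form a connected subtree. Here bags containing vertex b are not connected in the tree, so the decomposition is invalid.

No — bags containing vertex b are not connected in the tree.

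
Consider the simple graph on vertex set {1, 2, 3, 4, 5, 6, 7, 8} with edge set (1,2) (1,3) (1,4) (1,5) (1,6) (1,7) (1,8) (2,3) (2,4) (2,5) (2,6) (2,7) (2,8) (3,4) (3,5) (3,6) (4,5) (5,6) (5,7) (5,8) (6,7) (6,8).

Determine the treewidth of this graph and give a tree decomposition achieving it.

Treewidth 4.
One such decomposition:
Bags: B1 = {1, 2, 5, 6, 7}  B2 = {1, 2, 5, 6, 8}  B3 = {1, 2, 3, 5, 6}  B4 = {1, 2, 3, 4, 5}
Tree: B1–B2, B2–B3, B3–B4

The largest bag has 5 vertices, giving width 4; this decomposition certifies tw(G) ≤ 4. For the lower bound, the 5 vertices {1, 2, 3, 4, 5} are pairwise adjacent, and any tree decomposition puts a clique entirely inside one bag — forcing width ≥ 4. Hence tw(G) = 4 exactly.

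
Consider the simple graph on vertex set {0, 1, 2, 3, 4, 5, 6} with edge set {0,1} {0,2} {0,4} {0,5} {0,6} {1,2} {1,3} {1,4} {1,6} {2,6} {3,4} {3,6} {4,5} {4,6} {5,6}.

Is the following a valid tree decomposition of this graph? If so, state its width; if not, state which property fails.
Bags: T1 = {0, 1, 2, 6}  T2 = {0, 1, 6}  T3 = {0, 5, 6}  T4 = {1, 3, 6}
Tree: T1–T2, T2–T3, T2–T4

No — vertex 4 appears in no bag.

A tree decomposition must satisfy three properties: every vertex lies in some bag; for every edge, both endpoints lie together in some bag; and for every vertex, the bags containing it form a connected subtree. Here vertex 4 appears in no bag, so the decomposition is invalid.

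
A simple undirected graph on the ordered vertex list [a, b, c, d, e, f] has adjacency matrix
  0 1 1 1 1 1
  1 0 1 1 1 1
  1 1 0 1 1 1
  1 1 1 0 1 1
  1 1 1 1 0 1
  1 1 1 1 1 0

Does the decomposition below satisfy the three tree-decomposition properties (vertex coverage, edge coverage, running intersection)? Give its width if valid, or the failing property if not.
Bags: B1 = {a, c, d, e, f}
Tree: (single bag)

No — vertex b appears in no bag.

A tree decomposition must satisfy three properties: every vertex lies in some bag; for every edge, both endpoints lie together in some bag; and for every vertex, the bags containing it form a connected subtree. Here vertex b appears in no bag, so the decomposition is invalid.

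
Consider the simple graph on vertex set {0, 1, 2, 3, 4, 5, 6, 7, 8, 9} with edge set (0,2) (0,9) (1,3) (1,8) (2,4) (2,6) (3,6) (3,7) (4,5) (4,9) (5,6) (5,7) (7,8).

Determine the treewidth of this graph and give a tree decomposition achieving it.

The largest bag has 3 vertices, giving width 2; this decomposition certifies tw(G) ≤ 2. For the lower bound, G contains the cycle 1–8–7–3–1, so G is not a forest; only forests have treewidth ≤ 1, hence tw(G) ≥ 2. Therefore the treewidth is 2.

Treewidth 2.
One optimal decomposition is:
Bags: B1 = {1, 3, 8}  B2 = {3, 7, 8}  B3 = {3, 6, 7}  B4 = {5, 6, 7}  B5 = {2, 5, 6}  B6 = {2, 4, 5}  B7 = {0, 2, 4}  B8 = {0, 4, 9}
Tree: B1–B2, B2–B3, B3–B4, B4–B5, B5–B6, B6–B7, B7–B8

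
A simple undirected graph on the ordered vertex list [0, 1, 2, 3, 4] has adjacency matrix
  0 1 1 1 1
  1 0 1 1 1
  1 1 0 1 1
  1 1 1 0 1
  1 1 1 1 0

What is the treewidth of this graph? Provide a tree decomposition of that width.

With just one bag of size 5, the width is 5 − 1 = 4, so tw(G) ≤ 4. Conversely, {0, 1, 2, 3, 4} is a clique of size 5, and the vertices of any clique must share a bag in every tree decomposition; so some bag has ≥ 5 vertices and tw(G) ≥ 4. Hence tw(G) = 4 exactly.

Treewidth 4.
One such decomposition:
Bags: B1 = {0, 1, 2, 3, 4}
Tree: (single bag)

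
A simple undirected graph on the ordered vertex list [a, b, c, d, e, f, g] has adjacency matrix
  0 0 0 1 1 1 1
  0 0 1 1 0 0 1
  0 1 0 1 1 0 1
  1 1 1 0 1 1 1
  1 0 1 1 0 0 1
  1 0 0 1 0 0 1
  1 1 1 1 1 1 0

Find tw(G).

A width-3 tree decomposition is:
Bags: B1 = {a, d, f, g}  B2 = {a, d, e, g}  B3 = {c, d, e, g}  B4 = {b, c, d, g}
Tree: B1–B2, B2–B3, B3–B4
Every bag has size at most 4, so the width is 4 − 1 = 3 and tw(G) ≤ 3. For the lower bound, the 4 vertices {a, d, e, g} are pairwise adjacent, and any tree decomposition puts a clique entirely inside one bag — forcing width ≥ 3. Combining the bounds, tw(G) = 3.

3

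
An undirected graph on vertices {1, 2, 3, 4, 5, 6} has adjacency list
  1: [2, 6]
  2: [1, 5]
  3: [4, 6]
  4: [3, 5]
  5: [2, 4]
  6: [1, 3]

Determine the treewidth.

A width-2 tree decomposition is:
Bags: B1 = {1, 2, 6}  B2 = {2, 3, 6}  B3 = {2, 3, 4}  B4 = {2, 4, 5}
Tree: B1–B2, B2–B3, B3–B4
The largest bag has 3 vertices, giving width 2; this decomposition certifies tw(G) ≤ 2. Since 2–1–6–3–4–5–2 is a cycle in G, G is not acyclic. Forests are exactly the graphs of treewidth ≤ 1, so tw(G) ≥ 2. Combining the bounds, tw(G) = 2.

2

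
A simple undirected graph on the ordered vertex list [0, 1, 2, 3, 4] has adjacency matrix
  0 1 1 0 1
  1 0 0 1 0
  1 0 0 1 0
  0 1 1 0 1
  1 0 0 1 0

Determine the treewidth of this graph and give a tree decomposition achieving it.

The largest bag has 3 vertices, giving width 2; this decomposition certifies tw(G) ≤ 2. For the lower bound, G contains the cycle 2–3–1–0–2, so G is not a forest; only forests have treewidth ≤ 1, hence tw(G) ≥ 2. Hence tw(G) = 2 exactly.

Treewidth 2.
One optimal decomposition is:
Bags: B1 = {0, 2, 3}  B2 = {0, 1, 3}  B3 = {0, 3, 4}
Tree: B1–B2, B2–B3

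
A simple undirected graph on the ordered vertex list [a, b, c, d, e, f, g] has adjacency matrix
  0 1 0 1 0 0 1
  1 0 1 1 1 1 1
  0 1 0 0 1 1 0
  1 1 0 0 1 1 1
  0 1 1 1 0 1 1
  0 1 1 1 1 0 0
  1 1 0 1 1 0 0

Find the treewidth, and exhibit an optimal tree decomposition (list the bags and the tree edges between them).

Treewidth 3.
One optimal decomposition is:
Bags: B1 = {b, c, e, f}  B2 = {b, d, e, f}  B3 = {b, d, e, g}  B4 = {a, b, d, g}
Tree: B1–B2, B2–B3, B3–B4

Every bag has size at most 4, so the width is 4 − 1 = 3 and tw(G) ≤ 3. For the lower bound, the 4 vertices {b, d, e, g} are pairwise adjacent, and any tree decomposition puts a clique entirely inside one bag — forcing width ≥ 3. The upper and lower bounds meet at 3, so that is the treewidth.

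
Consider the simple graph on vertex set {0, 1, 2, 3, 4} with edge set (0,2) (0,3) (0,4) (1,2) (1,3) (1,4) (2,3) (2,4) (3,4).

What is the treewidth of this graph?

A width-3 tree decomposition is:
Bags: B1 = {0, 2, 3, 4}  B2 = {1, 2, 3, 4}
Tree: B1–B2
The largest bag has 4 vertices, giving width 3; this decomposition certifies tw(G) ≤ 3. On the other hand G contains the 4-clique {0, 2, 3, 4}. A clique must lie in a single bag of any decomposition, so no decomposition can have width below 3. Therefore the treewidth is 3.

3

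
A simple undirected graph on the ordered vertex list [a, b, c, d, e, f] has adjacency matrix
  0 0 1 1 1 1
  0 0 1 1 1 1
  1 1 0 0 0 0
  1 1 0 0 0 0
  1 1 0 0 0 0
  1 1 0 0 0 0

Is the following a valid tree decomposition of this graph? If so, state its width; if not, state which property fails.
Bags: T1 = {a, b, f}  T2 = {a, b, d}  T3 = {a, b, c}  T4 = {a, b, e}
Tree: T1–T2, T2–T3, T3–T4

Vertex coverage: the bags together contain {a, b, c, d, e, f}, the full vertex set. Edge coverage: each edge of G has both endpoints in at least one bag. Running intersection: for every vertex, the bags containing it form a connected subtree. All three properties hold, so this is a valid tree decomposition of width max|bag| − 1 = 2, and hence tw(G) ≤ 2.

Yes; width 2.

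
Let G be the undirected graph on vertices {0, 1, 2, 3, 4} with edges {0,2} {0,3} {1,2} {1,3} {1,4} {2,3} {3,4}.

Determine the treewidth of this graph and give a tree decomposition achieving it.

Treewidth 2.
One such decomposition:
Bags: B1 = {0, 2, 3}  B2 = {1, 2, 3}  B3 = {1, 3, 4}
Tree: B1–B2, B2–B3

The largest bag has 3 vertices, giving width 2; this decomposition certifies tw(G) ≤ 2. On the other hand G contains the 3-clique {0, 2, 3}. A clique must lie in a single bag of any decomposition, so no decomposition can have width below 2. Therefore the treewidth is 2.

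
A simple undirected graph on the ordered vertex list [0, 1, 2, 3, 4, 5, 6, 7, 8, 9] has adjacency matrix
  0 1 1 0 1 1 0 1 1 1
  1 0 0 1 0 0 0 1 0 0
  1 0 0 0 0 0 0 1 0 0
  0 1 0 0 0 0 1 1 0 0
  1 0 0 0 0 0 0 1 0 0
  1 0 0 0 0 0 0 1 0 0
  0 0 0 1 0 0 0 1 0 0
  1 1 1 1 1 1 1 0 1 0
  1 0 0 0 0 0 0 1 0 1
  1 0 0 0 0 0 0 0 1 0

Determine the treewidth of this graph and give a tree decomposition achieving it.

Treewidth 2.
Bags: B1 = {0, 1, 7}  B2 = {0, 4, 7}  B3 = {0, 2, 7}  B4 = {0, 7, 8}  B5 = {1, 3, 7}  B6 = {0, 8, 9}  B7 = {3, 6, 7}  B8 = {0, 5, 7}
Tree: B1–B2, B2–B3, B2–B4, B1–B5, B4–B6, B5–B7, B3–B8

The largest bag has 3 vertices, giving width 2; this decomposition certifies tw(G) ≤ 2. For the lower bound, the 3 vertices {0, 8, 9} are pairwise adjacent, and any tree decomposition puts a clique entirely inside one bag — forcing width ≥ 2. Hence tw(G) = 2 exactly.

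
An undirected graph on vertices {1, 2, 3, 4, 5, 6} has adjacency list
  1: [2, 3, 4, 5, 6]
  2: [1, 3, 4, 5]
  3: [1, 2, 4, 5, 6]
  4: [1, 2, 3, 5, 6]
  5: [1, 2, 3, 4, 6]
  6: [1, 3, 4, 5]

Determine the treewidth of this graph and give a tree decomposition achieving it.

The largest bag has 5 vertices, giving width 4; this decomposition certifies tw(G) ≤ 4. Conversely, {1, 2, 3, 4, 5} is a clique of size 5, and the vertices of any clique must share a bag in every tree decomposition; so some bag has ≥ 5 vertices and tw(G) ≥ 4. Therefore the treewidth is 4.

Treewidth 4.
One such decomposition:
Bags: B1 = {1, 2, 3, 4, 5}  B2 = {1, 3, 4, 5, 6}
Tree: B1–B2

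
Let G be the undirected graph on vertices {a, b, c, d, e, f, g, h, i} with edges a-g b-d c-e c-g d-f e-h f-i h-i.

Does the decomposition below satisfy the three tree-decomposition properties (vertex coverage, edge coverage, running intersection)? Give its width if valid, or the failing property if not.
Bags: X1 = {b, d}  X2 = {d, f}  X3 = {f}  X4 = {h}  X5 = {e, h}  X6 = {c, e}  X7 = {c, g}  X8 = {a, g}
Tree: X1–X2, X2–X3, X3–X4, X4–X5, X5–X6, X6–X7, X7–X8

No — vertex i appears in no bag.

A tree decomposition must satisfy three properties: every vertex lies in some bag; for every edge, both endpoints lie together in some bag; and for every vertex, the bags containing it form a connected subtree. Here vertex i appears in no bag, so the decomposition is invalid.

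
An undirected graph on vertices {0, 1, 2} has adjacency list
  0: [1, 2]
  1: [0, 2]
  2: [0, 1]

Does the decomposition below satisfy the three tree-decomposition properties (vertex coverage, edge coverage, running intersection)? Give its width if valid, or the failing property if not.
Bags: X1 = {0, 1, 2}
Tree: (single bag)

Checking the three conditions: (i) the bags cover all of {0, 1, 2}; (ii) for each edge, some bag contains both endpoints; (iii) the bags containing any fixed vertex form a subtree. All hold, so the decomposition is valid with width 3 − 1 = 2.

Yes; width 2.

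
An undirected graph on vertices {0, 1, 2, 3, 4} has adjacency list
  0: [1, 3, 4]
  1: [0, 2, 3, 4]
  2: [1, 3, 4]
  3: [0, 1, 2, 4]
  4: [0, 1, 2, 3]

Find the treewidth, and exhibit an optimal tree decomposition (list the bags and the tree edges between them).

Each bag holds 4 vertices, so the decomposition has width 3, which upper-bounds the treewidth. On the other hand G contains the 4-clique {0, 1, 3, 4}. A clique must lie in a single bag of any decomposition, so no decomposition can have width below 3. Combining the bounds, tw(G) = 3.

Treewidth 3.
Bags: B1 = {0, 1, 3, 4}  B2 = {1, 2, 3, 4}
Tree: B1–B2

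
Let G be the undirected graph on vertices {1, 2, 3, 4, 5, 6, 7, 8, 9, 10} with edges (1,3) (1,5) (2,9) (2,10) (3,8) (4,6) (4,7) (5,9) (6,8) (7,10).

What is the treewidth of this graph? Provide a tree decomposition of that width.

Treewidth 2.
One optimal decomposition is:
Bags: B1 = {1, 5, 9}  B2 = {1, 2, 9}  B3 = {1, 2, 10}  B4 = {1, 7, 10}  B5 = {1, 4, 7}  B6 = {1, 4, 6}  B7 = {1, 6, 8}  B8 = {1, 3, 8}
Tree: B1–B2, B2–B3, B3–B4, B4–B5, B5–B6, B6–B7, B7–B8

Every bag has size at most 3, so the width is 3 − 1 = 2 and tw(G) ≤ 2. The edges 1–5–9–2–10–7–4–6–8–3–1 form a cycle, so G is not a tree and its treewidth is at least 2. The upper and lower bounds meet at 2, so that is the treewidth.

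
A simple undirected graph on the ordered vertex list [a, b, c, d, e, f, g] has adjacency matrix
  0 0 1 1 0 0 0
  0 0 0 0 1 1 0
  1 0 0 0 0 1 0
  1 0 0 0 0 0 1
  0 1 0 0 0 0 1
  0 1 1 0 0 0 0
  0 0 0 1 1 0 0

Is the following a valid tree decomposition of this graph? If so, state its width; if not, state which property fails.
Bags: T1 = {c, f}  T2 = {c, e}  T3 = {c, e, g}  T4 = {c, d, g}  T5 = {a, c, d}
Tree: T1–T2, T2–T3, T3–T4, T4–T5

No — vertex b appears in no bag.

A tree decomposition must satisfy three properties: every vertex lies in some bag; for every edge, both endpoints lie together in some bag; and for every vertex, the bags containing it form a connected subtree. Here vertex b appears in no bag, so the decomposition is invalid.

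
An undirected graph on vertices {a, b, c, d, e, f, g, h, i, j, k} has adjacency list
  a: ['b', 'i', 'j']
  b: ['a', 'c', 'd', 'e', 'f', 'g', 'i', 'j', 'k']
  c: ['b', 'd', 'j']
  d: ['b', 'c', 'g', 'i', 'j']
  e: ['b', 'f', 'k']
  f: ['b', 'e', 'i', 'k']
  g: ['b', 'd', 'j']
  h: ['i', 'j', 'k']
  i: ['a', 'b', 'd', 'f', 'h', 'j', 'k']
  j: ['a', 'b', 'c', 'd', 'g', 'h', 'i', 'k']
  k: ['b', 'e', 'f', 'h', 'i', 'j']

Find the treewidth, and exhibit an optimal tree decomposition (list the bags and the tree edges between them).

Every bag has size at most 4, so the width is 4 − 1 = 3 and tw(G) ≤ 3. On the other hand G contains the 4-clique {h, i, j, k}. A clique must lie in a single bag of any decomposition, so no decomposition can have width below 3. Combining the bounds, tw(G) = 3.

Treewidth 3.
One such decomposition:
Bags: B1 = {b, i, j, k}  B2 = {h, i, j, k}  B3 = {b, d, i, j}  B4 = {b, d, g, j}  B5 = {a, b, i, j}  B6 = {b, f, i, k}  B7 = {b, e, f, k}  B8 = {b, c, d, j}
Tree: B1–B2, B1–B3, B3–B4, B1–B5, B1–B6, B6–B7, B3–B8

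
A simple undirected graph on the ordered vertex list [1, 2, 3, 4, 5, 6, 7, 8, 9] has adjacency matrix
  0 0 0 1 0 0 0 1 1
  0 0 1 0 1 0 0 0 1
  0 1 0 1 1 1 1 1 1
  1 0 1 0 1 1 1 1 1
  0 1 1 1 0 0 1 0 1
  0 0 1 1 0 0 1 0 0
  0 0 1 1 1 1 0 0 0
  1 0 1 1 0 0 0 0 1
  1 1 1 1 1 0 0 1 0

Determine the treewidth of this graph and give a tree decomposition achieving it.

Each bag holds 4 vertices, so the decomposition has width 3, which upper-bounds the treewidth. For the lower bound, the 4 vertices {1, 4, 8, 9} are pairwise adjacent, and any tree decomposition puts a clique entirely inside one bag — forcing width ≥ 3. Combining the bounds, tw(G) = 3.

Treewidth 3.
One optimal decomposition is:
Bags: B1 = {1, 4, 8, 9}  B2 = {3, 4, 8, 9}  B3 = {3, 4, 5, 9}  B4 = {3, 4, 5, 7}  B5 = {3, 4, 6, 7}  B6 = {2, 3, 5, 9}
Tree: B1–B2, B2–B3, B3–B4, B4–B5, B3–B6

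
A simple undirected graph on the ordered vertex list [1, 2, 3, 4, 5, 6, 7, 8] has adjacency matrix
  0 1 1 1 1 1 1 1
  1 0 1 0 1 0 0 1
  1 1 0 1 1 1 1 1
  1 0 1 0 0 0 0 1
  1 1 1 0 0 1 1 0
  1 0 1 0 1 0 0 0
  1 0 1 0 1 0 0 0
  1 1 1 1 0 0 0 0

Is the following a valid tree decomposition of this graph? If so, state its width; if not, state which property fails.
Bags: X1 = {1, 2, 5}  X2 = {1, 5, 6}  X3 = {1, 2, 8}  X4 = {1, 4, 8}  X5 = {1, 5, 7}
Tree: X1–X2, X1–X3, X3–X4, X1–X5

A tree decomposition must satisfy three properties: every vertex lies in some bag; for every edge, both endpoints lie together in some bag; and for every vertex, the bags containing it form a connected subtree. Here vertex 3 appears in no bag, so the decomposition is invalid.

No — vertex 3 appears in no bag.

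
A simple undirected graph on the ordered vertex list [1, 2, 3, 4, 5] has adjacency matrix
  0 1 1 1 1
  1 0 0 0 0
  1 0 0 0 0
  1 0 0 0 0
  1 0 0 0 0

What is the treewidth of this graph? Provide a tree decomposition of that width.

Treewidth 1.
One such decomposition:
Bags: B1 = {1, 3}  B2 = {1, 4}  B3 = {1, 2}  B4 = {1, 5}
Tree: B1–B2, B1–B3, B3–B4

The largest bag has 2 vertices, giving width 1; this decomposition certifies tw(G) ≤ 1. Any graph with an edge has treewidth ≥ 1, and G has the edge 3–1. Therefore the treewidth is 1.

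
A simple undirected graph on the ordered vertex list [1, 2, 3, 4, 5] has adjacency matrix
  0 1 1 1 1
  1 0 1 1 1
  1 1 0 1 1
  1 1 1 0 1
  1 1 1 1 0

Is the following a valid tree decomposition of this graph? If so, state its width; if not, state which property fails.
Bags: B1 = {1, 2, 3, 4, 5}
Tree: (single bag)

Every vertex of G appears in some bag (union = {1, 2, 3, 4, 5}); every edge is covered by a bag; and for each vertex v the set of bags containing v is connected in the bag tree. The decomposition is therefore valid. The largest bag has 5 vertices, so the width is 4.

Yes; width 4.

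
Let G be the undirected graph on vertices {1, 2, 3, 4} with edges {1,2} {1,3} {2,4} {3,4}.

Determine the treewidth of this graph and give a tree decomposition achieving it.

Treewidth 2.
One optimal decomposition is:
Bags: B1 = {1, 3, 4}  B2 = {1, 2, 4}
Tree: B1–B2

Every bag has size at most 3, so the width is 3 − 1 = 2 and tw(G) ≤ 2. For the lower bound, G contains the cycle 4–3–1–2–4, so G is not a forest; only forests have treewidth ≤ 1, hence tw(G) ≥ 2. Combining the bounds, tw(G) = 2.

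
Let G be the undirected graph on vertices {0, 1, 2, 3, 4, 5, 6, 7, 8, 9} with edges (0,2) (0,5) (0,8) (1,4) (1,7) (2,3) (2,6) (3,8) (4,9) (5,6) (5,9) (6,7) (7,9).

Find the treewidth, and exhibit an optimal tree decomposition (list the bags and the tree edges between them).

Treewidth 2.
One such decomposition:
Bags: B1 = {2, 3, 8}  B2 = {0, 2, 8}  B3 = {0, 2, 6}  B4 = {0, 5, 6}  B5 = {5, 6, 7}  B6 = {5, 7, 9}  B7 = {1, 7, 9}  B8 = {1, 4, 9}
Tree: B1–B2, B2–B3, B3–B4, B4–B5, B5–B6, B6–B7, B7–B8

Each bag holds 3 vertices, so the decomposition has width 2, which upper-bounds the treewidth. For the lower bound, G contains the cycle 3–8–0–2–3, so G is not a forest; only forests have treewidth ≤ 1, hence tw(G) ≥ 2. The upper and lower bounds meet at 2, so that is the treewidth.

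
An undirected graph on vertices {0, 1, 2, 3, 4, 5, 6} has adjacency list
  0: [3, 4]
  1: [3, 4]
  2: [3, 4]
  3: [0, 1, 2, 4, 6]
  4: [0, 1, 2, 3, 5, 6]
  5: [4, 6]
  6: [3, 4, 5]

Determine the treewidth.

2

A width-2 tree decomposition is:
Bags: B1 = {2, 3, 4}  B2 = {3, 4, 6}  B3 = {0, 3, 4}  B4 = {4, 5, 6}  B5 = {1, 3, 4}
Tree: B1–B2, B2–B3, B2–B4, B2–B5
Each bag holds 3 vertices, so the decomposition has width 2, which upper-bounds the treewidth. Conversely, {0, 3, 4} is a clique of size 3, and the vertices of any clique must share a bag in every tree decomposition; so some bag has ≥ 3 vertices and tw(G) ≥ 2. Combining the bounds, tw(G) = 2.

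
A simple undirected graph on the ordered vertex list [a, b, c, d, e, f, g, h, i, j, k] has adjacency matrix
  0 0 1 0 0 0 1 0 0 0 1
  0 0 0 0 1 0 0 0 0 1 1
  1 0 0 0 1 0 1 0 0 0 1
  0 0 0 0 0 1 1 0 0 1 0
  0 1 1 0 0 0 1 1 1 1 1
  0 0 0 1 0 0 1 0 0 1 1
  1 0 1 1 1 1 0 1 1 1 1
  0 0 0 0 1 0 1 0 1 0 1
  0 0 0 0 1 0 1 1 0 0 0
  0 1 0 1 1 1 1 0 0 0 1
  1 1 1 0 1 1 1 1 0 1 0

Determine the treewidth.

3

A width-3 tree decomposition is:
Bags: B1 = {a, c, g, k}  B2 = {c, e, g, k}  B3 = {e, g, j, k}  B4 = {f, g, j, k}  B5 = {e, g, h, k}  B6 = {d, f, g, j}  B7 = {b, e, j, k}  B8 = {e, g, h, i}
Tree: B1–B2, B2–B3, B3–B4, B2–B5, B4–B6, B3–B7, B5–B8
The largest bag has 4 vertices, giving width 3; this decomposition certifies tw(G) ≤ 3. Conversely, {d, f, g, j} is a clique of size 4, and the vertices of any clique must share a bag in every tree decomposition; so some bag has ≥ 4 vertices and tw(G) ≥ 3. Hence tw(G) = 3 exactly.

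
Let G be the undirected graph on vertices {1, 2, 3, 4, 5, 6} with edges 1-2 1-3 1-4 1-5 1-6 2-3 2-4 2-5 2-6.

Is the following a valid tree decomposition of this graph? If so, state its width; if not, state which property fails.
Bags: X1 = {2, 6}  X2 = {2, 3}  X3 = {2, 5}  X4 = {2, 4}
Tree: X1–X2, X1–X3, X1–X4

A tree decomposition must satisfy three properties: every vertex lies in some bag; for every edge, both endpoints lie together in some bag; and for every vertex, the bags containing it form a connected subtree. Here vertex 1 appears in no bag, so the decomposition is invalid.

No — vertex 1 appears in no bag.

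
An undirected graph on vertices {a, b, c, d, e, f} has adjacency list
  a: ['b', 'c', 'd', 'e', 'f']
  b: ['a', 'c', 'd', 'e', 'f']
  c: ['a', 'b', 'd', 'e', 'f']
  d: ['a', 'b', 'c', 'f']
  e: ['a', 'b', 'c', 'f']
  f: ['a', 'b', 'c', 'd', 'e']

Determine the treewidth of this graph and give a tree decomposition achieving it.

Each bag holds 5 vertices, so the decomposition has width 4, which upper-bounds the treewidth. Conversely, {a, b, c, d, f} is a clique of size 5, and the vertices of any clique must share a bag in every tree decomposition; so some bag has ≥ 5 vertices and tw(G) ≥ 4. Combining the bounds, tw(G) = 4.

Treewidth 4.
One such decomposition:
Bags: B1 = {a, b, c, e, f}  B2 = {a, b, c, d, f}
Tree: B1–B2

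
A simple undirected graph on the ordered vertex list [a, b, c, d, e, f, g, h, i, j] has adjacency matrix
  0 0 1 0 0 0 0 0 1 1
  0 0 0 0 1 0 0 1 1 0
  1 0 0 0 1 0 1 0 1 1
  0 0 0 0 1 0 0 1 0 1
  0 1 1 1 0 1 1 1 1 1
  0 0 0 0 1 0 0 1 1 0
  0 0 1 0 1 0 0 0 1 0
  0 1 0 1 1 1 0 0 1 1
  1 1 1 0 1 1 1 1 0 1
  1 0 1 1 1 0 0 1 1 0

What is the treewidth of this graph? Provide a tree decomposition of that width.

Every bag has size at most 4, so the width is 4 − 1 = 3 and tw(G) ≤ 3. For the lower bound, the 4 vertices {d, e, h, j} are pairwise adjacent, and any tree decomposition puts a clique entirely inside one bag — forcing width ≥ 3. Combining the bounds, tw(G) = 3.

Treewidth 3.
One such decomposition:
Bags: B1 = {c, e, i, j}  B2 = {e, h, i, j}  B3 = {b, e, h, i}  B4 = {d, e, h, j}  B5 = {c, e, g, i}  B6 = {a, c, i, j}  B7 = {e, f, h, i}
Tree: B1–B2, B2–B3, B2–B4, B1–B5, B1–B6, B2–B7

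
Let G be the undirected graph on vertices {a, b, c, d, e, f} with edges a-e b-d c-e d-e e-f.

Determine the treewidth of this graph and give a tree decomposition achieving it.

Treewidth 1.
One optimal decomposition is:
Bags: B1 = {d, e}  B2 = {e, f}  B3 = {b, d}  B4 = {a, e}  B5 = {c, e}
Tree: B1–B2, B1–B3, B1–B4, B4–B5

Each bag holds 2 vertices, so the decomposition has width 1, which upper-bounds the treewidth. G has an edge, so its treewidth is at least 1. Hence tw(G) = 1 exactly.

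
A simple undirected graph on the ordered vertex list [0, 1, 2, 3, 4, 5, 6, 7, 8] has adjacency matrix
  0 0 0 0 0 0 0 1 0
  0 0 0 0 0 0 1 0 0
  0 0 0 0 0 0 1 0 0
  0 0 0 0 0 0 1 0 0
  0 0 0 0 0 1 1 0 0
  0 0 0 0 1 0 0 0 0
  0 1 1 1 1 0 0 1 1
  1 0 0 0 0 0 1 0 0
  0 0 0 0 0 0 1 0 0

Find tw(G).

1

A width-1 tree decomposition is:
Bags: B1 = {0, 7}  B2 = {6, 7}  B3 = {1, 6}  B4 = {4, 6}  B5 = {6, 8}  B6 = {4, 5}  B7 = {3, 6}  B8 = {2, 6}
Tree: B1–B2, B2–B3, B2–B4, B2–B5, B4–B6, B3–B7, B4–B8
Every bag has size at most 2, so the width is 2 − 1 = 1 and tw(G) ≤ 1. Since G has at least one edge (e.g. 0–7), it is not an edgeless graph, so tw(G) ≥ 1. Combining the bounds, tw(G) = 1.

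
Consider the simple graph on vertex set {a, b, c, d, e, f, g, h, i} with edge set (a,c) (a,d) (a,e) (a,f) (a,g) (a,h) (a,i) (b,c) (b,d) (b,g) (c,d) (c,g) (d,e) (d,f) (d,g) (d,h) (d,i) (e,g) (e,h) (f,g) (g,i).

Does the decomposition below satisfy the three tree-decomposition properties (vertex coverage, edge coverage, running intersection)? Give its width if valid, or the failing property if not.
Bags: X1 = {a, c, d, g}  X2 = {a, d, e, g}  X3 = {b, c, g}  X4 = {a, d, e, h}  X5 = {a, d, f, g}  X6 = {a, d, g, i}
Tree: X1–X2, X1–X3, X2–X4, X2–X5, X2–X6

No — edge (d,b) lies in no bag.

A tree decomposition must satisfy three properties: every vertex lies in some bag; for every edge, both endpoints lie together in some bag; and for every vertex, the bags containing it form a connected subtree. Here edge (d,b) lies in no bag, so the decomposition is invalid.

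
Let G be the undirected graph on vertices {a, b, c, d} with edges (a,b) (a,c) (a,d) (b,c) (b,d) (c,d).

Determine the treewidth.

A width-3 tree decomposition is:
Bags: B1 = {a, b, c, d}
Tree: (single bag)
A single bag containing all 4 vertices is trivially a valid decomposition of width 3. On the other hand G contains the 4-clique {a, b, c, d}. A clique must lie in a single bag of any decomposition, so no decomposition can have width below 3. Therefore the treewidth is 3.

3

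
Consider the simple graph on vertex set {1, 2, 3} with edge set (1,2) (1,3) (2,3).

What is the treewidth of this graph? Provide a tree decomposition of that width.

Treewidth 2.
One optimal decomposition is:
Bags: B1 = {1, 2, 3}
Tree: (single bag)

With just one bag of size 3, the width is 3 − 1 = 2, so tw(G) ≤ 2. On the other hand G contains the 3-clique {1, 2, 3}. A clique must lie in a single bag of any decomposition, so no decomposition can have width below 2. The upper and lower bounds meet at 2, so that is the treewidth.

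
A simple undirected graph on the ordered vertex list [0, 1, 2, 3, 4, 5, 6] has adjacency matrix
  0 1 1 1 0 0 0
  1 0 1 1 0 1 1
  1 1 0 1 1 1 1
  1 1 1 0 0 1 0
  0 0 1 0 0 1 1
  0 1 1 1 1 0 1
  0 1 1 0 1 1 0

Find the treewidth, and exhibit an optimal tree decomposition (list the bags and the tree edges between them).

Treewidth 3.
One such decomposition:
Bags: B1 = {1, 2, 3, 5}  B2 = {1, 2, 5, 6}  B3 = {2, 4, 5, 6}  B4 = {0, 1, 2, 3}
Tree: B1–B2, B2–B3, B1–B4

Every bag has size at most 4, so the width is 4 − 1 = 3 and tw(G) ≤ 3. For the lower bound, the 4 vertices {0, 1, 2, 3} are pairwise adjacent, and any tree decomposition puts a clique entirely inside one bag — forcing width ≥ 3. Therefore the treewidth is 3.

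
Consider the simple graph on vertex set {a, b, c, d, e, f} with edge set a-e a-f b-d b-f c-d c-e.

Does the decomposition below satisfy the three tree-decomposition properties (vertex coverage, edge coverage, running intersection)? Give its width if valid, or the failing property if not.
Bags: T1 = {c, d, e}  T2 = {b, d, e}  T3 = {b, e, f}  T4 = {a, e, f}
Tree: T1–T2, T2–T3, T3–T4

Checking the three conditions: (i) the bags cover all of {a, b, c, d, e, f}; (ii) for each edge, some bag contains both endpoints; (iii) the bags containing any fixed vertex form a subtree. All hold, so the decomposition is valid with width 3 − 1 = 2.

Yes; width 2.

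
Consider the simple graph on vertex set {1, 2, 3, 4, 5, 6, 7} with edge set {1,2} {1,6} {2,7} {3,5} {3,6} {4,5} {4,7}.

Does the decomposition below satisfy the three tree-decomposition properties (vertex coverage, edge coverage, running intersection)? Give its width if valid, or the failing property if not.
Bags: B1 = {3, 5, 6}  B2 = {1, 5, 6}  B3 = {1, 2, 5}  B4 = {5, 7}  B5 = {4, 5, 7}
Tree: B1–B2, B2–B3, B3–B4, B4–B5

A tree decomposition must satisfy three properties: every vertex lies in some bag; for every edge, both endpoints lie together in some bag; and for every vertex, the bags containing it form a connected subtree. Here edge (2,7) lies in no bag, so the decomposition is invalid.

No — edge (2,7) lies in no bag.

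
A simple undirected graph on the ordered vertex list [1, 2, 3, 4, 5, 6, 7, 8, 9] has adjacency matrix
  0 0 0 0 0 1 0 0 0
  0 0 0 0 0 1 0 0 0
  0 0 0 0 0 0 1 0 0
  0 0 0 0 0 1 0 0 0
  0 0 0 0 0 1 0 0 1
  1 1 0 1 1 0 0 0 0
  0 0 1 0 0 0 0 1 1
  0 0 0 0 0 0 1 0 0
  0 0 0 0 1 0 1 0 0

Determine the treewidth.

A width-1 tree decomposition is:
Bags: B1 = {4, 6}  B2 = {5, 6}  B3 = {5, 9}  B4 = {7, 9}  B5 = {1, 6}  B6 = {3, 7}  B7 = {2, 6}  B8 = {7, 8}
Tree: B1–B2, B2–B3, B3–B4, B2–B5, B4–B6, B2–B7, B6–B8
Each bag holds 2 vertices, so the decomposition has width 1, which upper-bounds the treewidth. G has an edge, so its treewidth is at least 1. The upper and lower bounds meet at 1, so that is the treewidth.

1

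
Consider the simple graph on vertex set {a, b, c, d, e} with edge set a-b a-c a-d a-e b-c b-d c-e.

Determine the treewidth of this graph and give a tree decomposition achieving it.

Each bag holds 3 vertices, so the decomposition has width 2, which upper-bounds the treewidth. On the other hand G contains the 3-clique {a, b, d}. A clique must lie in a single bag of any decomposition, so no decomposition can have width below 2. Hence tw(G) = 2 exactly.

Treewidth 2.
Bags: B1 = {a, b, d}  B2 = {a, b, c}  B3 = {a, c, e}
Tree: B1–B2, B2–B3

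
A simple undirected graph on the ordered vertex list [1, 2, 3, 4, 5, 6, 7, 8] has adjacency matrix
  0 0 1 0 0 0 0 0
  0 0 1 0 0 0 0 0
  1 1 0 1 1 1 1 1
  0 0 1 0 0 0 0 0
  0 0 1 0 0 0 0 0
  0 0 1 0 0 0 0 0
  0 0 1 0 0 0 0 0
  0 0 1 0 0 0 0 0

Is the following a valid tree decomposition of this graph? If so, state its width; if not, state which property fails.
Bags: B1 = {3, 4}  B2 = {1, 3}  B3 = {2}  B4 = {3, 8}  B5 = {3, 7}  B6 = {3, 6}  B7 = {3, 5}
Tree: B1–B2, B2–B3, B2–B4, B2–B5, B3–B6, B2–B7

A tree decomposition must satisfy three properties: every vertex lies in some bag; for every edge, both endpoints lie together in some bag; and for every vertex, the bags containing it form a connected subtree. Here edge (3,2) lies in no bag, so the decomposition is invalid.

No — edge (3,2) lies in no bag.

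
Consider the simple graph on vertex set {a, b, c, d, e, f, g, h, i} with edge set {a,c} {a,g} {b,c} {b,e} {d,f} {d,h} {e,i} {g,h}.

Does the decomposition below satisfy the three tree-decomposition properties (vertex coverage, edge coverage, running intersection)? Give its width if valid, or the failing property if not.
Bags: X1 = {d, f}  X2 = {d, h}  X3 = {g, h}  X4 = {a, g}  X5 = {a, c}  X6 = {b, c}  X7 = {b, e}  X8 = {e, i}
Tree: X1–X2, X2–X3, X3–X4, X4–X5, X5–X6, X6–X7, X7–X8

Every vertex of G appears in some bag (union = {a, b, c, d, e, f, g, h, i}); every edge is covered by a bag; and for each vertex v the set of bags containing v is connected in the bag tree. The decomposition is therefore valid. The largest bag has 2 vertices, so the width is 1.

Yes; width 1.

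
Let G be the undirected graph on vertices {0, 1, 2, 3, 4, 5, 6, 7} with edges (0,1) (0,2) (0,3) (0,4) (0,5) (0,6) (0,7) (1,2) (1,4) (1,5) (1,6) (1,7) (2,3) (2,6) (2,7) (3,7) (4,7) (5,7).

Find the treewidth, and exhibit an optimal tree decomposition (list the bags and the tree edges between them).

Treewidth 3.
One such decomposition:
Bags: B1 = {0, 2, 3, 7}  B2 = {0, 1, 2, 7}  B3 = {0, 1, 2, 6}  B4 = {0, 1, 4, 7}  B5 = {0, 1, 5, 7}
Tree: B1–B2, B2–B3, B2–B4, B4–B5

Every bag has size at most 4, so the width is 4 − 1 = 3 and tw(G) ≤ 3. Conversely, {0, 1, 2, 6} is a clique of size 4, and the vertices of any clique must share a bag in every tree decomposition; so some bag has ≥ 4 vertices and tw(G) ≥ 3. Therefore the treewidth is 3.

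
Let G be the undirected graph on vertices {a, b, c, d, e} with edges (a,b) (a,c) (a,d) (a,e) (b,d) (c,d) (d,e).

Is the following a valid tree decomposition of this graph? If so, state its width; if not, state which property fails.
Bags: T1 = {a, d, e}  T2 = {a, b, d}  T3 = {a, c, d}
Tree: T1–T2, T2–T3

Every vertex of G appears in some bag (union = {a, b, c, d, e}); every edge is covered by a bag; and for each vertex v the set of bags containing v is connected in the bag tree. The decomposition is therefore valid. The largest bag has 3 vertices, so the width is 2.

Yes; width 2.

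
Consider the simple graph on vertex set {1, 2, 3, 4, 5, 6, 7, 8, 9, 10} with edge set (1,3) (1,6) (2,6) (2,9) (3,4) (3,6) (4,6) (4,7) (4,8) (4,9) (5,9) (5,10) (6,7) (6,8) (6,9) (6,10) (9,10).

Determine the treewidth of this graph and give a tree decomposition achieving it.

Every bag has size at most 3, so the width is 3 − 1 = 2 and tw(G) ≤ 2. On the other hand G contains the 3-clique {5, 9, 10}. A clique must lie in a single bag of any decomposition, so no decomposition can have width below 2. Hence tw(G) = 2 exactly.

Treewidth 2.
One optimal decomposition is:
Bags: B1 = {3, 4, 6}  B2 = {4, 6, 9}  B3 = {1, 3, 6}  B4 = {4, 6, 8}  B5 = {2, 6, 9}  B6 = {6, 9, 10}  B7 = {4, 6, 7}  B8 = {5, 9, 10}
Tree: B1–B2, B1–B3, B1–B4, B2–B5, B2–B6, B4–B7, B6–B8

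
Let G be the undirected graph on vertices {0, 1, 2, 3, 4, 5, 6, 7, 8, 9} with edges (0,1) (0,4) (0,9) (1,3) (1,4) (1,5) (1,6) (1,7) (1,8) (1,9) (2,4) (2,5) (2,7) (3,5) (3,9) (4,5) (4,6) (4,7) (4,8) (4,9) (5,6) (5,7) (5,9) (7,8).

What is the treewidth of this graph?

3

A width-3 tree decomposition is:
Bags: B1 = {1, 4, 5, 6}  B2 = {1, 4, 5, 9}  B3 = {0, 1, 4, 9}  B4 = {1, 4, 5, 7}  B5 = {1, 3, 5, 9}  B6 = {1, 4, 7, 8}  B7 = {2, 4, 5, 7}
Tree: B1–B2, B2–B3, B2–B4, B2–B5, B4–B6, B4–B7
The largest bag has 4 vertices, giving width 3; this decomposition certifies tw(G) ≤ 3. For the lower bound, the 4 vertices {1, 3, 5, 9} are pairwise adjacent, and any tree decomposition puts a clique entirely inside one bag — forcing width ≥ 3. Hence tw(G) = 3 exactly.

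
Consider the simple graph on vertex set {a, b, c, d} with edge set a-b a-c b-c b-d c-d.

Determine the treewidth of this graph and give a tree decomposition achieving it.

Each bag holds 3 vertices, so the decomposition has width 2, which upper-bounds the treewidth. On the other hand G contains the 3-clique {b, c, d}. A clique must lie in a single bag of any decomposition, so no decomposition can have width below 2. Therefore the treewidth is 2.

Treewidth 2.
One such decomposition:
Bags: B1 = {b, c, d}  B2 = {a, b, c}
Tree: B1–B2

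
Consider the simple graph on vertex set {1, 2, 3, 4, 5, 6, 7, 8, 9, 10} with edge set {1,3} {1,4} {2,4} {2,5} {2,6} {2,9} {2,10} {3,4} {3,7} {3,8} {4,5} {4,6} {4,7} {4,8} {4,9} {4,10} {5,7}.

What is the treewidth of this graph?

2

A width-2 tree decomposition is:
Bags: B1 = {4, 5, 7}  B2 = {2, 4, 5}  B3 = {3, 4, 7}  B4 = {3, 4, 8}  B5 = {2, 4, 6}  B6 = {2, 4, 9}  B7 = {1, 3, 4}  B8 = {2, 4, 10}
Tree: B1–B2, B1–B3, B3–B4, B2–B5, B5–B6, B3–B7, B5–B8
Every bag has size at most 3, so the width is 3 − 1 = 2 and tw(G) ≤ 2. Conversely, {1, 3, 4} is a clique of size 3, and the vertices of any clique must share a bag in every tree decomposition; so some bag has ≥ 3 vertices and tw(G) ≥ 2. Hence tw(G) = 2 exactly.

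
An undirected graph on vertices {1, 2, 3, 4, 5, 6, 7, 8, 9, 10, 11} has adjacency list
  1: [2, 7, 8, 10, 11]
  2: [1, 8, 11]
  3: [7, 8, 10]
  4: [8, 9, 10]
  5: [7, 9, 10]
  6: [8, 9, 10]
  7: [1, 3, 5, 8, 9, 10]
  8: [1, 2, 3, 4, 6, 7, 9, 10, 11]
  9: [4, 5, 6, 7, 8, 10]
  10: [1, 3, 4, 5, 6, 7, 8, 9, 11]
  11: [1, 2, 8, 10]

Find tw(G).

3

A width-3 tree decomposition is:
Bags: B1 = {1, 7, 8, 10}  B2 = {3, 7, 8, 10}  B3 = {7, 8, 9, 10}  B4 = {6, 8, 9, 10}  B5 = {1, 8, 10, 11}  B6 = {1, 2, 8, 11}  B7 = {5, 7, 9, 10}  B8 = {4, 8, 9, 10}
Tree: B1–B2, B1–B3, B3–B4, B1–B5, B5–B6, B3–B7, B3–B8
The largest bag has 4 vertices, giving width 3; this decomposition certifies tw(G) ≤ 3. On the other hand G contains the 4-clique {1, 2, 8, 11}. A clique must lie in a single bag of any decomposition, so no decomposition can have width below 3. Combining the bounds, tw(G) = 3.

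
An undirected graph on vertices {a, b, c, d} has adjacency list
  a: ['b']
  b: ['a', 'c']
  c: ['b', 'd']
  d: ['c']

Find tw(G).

A width-1 tree decomposition is:
Bags: B1 = {a, b}  B2 = {b, c}  B3 = {c, d}
Tree: B1–B2, B2–B3
Each bag holds 2 vertices, so the decomposition has width 1, which upper-bounds the treewidth. Since G has at least one edge (e.g. b–a), it is not an edgeless graph, so tw(G) ≥ 1. Combining the bounds, tw(G) = 1.

1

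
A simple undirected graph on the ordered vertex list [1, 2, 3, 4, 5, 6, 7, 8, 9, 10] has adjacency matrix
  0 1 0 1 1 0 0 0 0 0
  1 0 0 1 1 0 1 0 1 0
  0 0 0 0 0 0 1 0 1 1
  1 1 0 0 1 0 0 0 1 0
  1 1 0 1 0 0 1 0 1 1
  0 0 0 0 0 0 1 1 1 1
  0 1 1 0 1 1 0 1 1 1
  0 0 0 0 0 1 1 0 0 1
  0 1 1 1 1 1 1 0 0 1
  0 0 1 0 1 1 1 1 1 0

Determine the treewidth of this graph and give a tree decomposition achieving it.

The largest bag has 4 vertices, giving width 3; this decomposition certifies tw(G) ≤ 3. For the lower bound, the 4 vertices {1, 2, 4, 5} are pairwise adjacent, and any tree decomposition puts a clique entirely inside one bag — forcing width ≥ 3. The upper and lower bounds meet at 3, so that is the treewidth.

Treewidth 3.
One such decomposition:
Bags: B1 = {2, 5, 7, 9}  B2 = {2, 4, 5, 9}  B3 = {5, 7, 9, 10}  B4 = {6, 7, 9, 10}  B5 = {1, 2, 4, 5}  B6 = {3, 7, 9, 10}  B7 = {6, 7, 8, 10}
Tree: B1–B2, B1–B3, B3–B4, B2–B5, B4–B6, B4–B7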